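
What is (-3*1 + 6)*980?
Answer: 2940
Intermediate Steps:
(-3*1 + 6)*980 = (-3 + 6)*980 = 3*980 = 2940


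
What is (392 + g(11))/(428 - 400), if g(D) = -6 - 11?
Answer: 375/28 ≈ 13.393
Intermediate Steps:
g(D) = -17
(392 + g(11))/(428 - 400) = (392 - 17)/(428 - 400) = 375/28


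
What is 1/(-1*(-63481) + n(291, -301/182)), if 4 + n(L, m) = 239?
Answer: 1/63716 ≈ 1.5695e-5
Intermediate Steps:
n(L, m) = 235 (n(L, m) = -4 + 239 = 235)
1/(-1*(-63481) + n(291, -301/182)) = 1/(-1*(-63481) + 235) = 1/(63481 + 235) = 1/63716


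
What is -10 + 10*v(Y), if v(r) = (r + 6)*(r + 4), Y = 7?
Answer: 1420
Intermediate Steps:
v(r) = (4 + r)*(6 + r) (v(r) = (6 + r)*(4 + r) = (4 + r)*(6 + r))
-10 + 10*v(Y) = -10 + 10*(24 + 7² + 10*7) = -10 + 10*(24 + 49 + 70) = -10 + 10*143 = -10 + 1430 = 1420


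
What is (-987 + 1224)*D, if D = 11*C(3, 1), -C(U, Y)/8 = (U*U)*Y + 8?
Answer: -354552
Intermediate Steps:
C(U, Y) = -64 - 8*Y*U² (C(U, Y) = -8*((U*U)*Y + 8) = -8*(U²*Y + 8) = -8*(Y*U² + 8) = -8*(8 + Y*U²) = -64 - 8*Y*U²)
D = -1496 (D = 11*(-64 - 8*1*3²) = 11*(-64 - 8*1*9) = 11*(-64 - 72) = 11*(-136) = -1496)
(-987 + 1224)*D = (-987 + 1224)*(-1496) = 237*(-1496) = -354552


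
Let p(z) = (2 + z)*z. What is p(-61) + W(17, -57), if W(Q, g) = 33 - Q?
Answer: 3615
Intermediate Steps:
p(z) = z*(2 + z)
p(-61) + W(17, -57) = -61*(2 - 61) + (33 - 1*17) = -61*(-59) + (33 - 17) = 3599 + 16 = 3615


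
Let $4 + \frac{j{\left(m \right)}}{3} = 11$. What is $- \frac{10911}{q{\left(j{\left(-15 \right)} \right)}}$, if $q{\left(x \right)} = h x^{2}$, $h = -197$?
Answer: $\frac{3637}{28959} \approx 0.12559$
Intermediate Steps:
$j{\left(m \right)} = 21$ ($j{\left(m \right)} = -12 + 3 \cdot 11 = -12 + 33 = 21$)
$q{\left(x \right)} = - 197 x^{2}$
$- \frac{10911}{q{\left(j{\left(-15 \right)} \right)}} = - \frac{10911}{\left(-197\right) 21^{2}} = - \frac{10911}{\left(-197\right) 441} = - \frac{10911}{-86877} = \left(-10911\right) \left(- \frac{1}{86877}\right) = \frac{3637}{28959}$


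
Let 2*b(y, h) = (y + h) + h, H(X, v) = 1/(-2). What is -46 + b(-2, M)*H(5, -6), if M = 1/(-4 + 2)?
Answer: -181/4 ≈ -45.250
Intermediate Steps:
H(X, v) = -½
M = -½ (M = 1/(-2) = -½ ≈ -0.50000)
b(y, h) = h + y/2 (b(y, h) = ((y + h) + h)/2 = ((h + y) + h)/2 = (y + 2*h)/2 = h + y/2)
-46 + b(-2, M)*H(5, -6) = -46 + (-½ + (½)*(-2))*(-½) = -46 + (-½ - 1)*(-½) = -46 - 3/2*(-½) = -46 + ¾ = -181/4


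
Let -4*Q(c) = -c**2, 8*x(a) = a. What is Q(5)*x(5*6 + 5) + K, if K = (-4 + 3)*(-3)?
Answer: 971/32 ≈ 30.344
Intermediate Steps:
x(a) = a/8
K = 3 (K = -1*(-3) = 3)
Q(c) = c**2/4 (Q(c) = -(-1)*c**2/4 = c**2/4)
Q(5)*x(5*6 + 5) + K = ((1/4)*5**2)*((5*6 + 5)/8) + 3 = ((1/4)*25)*((30 + 5)/8) + 3 = 25*((1/8)*35)/4 + 3 = (25/4)*(35/8) + 3 = 875/32 + 3 = 971/32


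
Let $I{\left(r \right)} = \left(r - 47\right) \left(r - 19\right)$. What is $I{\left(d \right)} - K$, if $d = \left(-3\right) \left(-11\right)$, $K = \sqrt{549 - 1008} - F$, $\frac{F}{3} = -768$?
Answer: $-2500 - 3 i \sqrt{51} \approx -2500.0 - 21.424 i$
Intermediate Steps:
$F = -2304$ ($F = 3 \left(-768\right) = -2304$)
$K = 2304 + 3 i \sqrt{51}$ ($K = \sqrt{549 - 1008} - -2304 = \sqrt{-459} + 2304 = 3 i \sqrt{51} + 2304 = 2304 + 3 i \sqrt{51} \approx 2304.0 + 21.424 i$)
$d = 33$
$I{\left(r \right)} = \left(-47 + r\right) \left(-19 + r\right)$
$I{\left(d \right)} - K = \left(893 + 33^{2} - 2178\right) - \left(2304 + 3 i \sqrt{51}\right) = \left(893 + 1089 - 2178\right) - \left(2304 + 3 i \sqrt{51}\right) = -196 - \left(2304 + 3 i \sqrt{51}\right) = -2500 - 3 i \sqrt{51}$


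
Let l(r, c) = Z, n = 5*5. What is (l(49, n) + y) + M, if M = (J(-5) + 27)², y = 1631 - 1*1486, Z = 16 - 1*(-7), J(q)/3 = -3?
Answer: 492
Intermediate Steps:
J(q) = -9 (J(q) = 3*(-3) = -9)
Z = 23 (Z = 16 + 7 = 23)
y = 145 (y = 1631 - 1486 = 145)
M = 324 (M = (-9 + 27)² = 18² = 324)
n = 25
l(r, c) = 23
(l(49, n) + y) + M = (23 + 145) + 324 = 168 + 324 = 492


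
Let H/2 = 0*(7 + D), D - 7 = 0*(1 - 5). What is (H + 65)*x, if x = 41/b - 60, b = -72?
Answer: -283465/72 ≈ -3937.0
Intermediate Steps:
D = 7 (D = 7 + 0*(1 - 5) = 7 + 0*(-4) = 7 + 0 = 7)
H = 0 (H = 2*(0*(7 + 7)) = 2*(0*14) = 2*0 = 0)
x = -4361/72 (x = 41/(-72) - 60 = 41*(-1/72) - 60 = -41/72 - 60 = -4361/72 ≈ -60.569)
(H + 65)*x = (0 + 65)*(-4361/72) = 65*(-4361/72) = -283465/72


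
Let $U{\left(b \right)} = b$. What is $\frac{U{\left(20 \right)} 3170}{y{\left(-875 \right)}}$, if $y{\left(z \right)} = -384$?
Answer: $- \frac{7925}{48} \approx -165.1$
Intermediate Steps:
$\frac{U{\left(20 \right)} 3170}{y{\left(-875 \right)}} = \frac{20 \cdot 3170}{-384} = 63400 \left(- \frac{1}{384}\right) = - \frac{7925}{48}$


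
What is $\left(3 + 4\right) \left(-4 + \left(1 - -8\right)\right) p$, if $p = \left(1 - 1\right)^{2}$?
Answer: $0$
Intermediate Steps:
$p = 0$ ($p = 0^{2} = 0$)
$\left(3 + 4\right) \left(-4 + \left(1 - -8\right)\right) p = \left(3 + 4\right) \left(-4 + \left(1 - -8\right)\right) 0 = 7 \left(-4 + \left(1 + 8\right)\right) 0 = 7 \left(-4 + 9\right) 0 = 7 \cdot 5 \cdot 0 = 35 \cdot 0 = 0$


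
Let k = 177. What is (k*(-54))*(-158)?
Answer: 1510164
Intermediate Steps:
(k*(-54))*(-158) = (177*(-54))*(-158) = -9558*(-158) = 1510164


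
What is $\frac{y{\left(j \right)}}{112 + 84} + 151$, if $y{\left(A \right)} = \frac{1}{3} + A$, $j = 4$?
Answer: $\frac{88801}{588} \approx 151.02$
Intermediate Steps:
$y{\left(A \right)} = \frac{1}{3} + A$
$\frac{y{\left(j \right)}}{112 + 84} + 151 = \frac{\frac{1}{3} + 4}{112 + 84} + 151 = \frac{1}{196} \cdot \frac{13}{3} + 151 = \frac{13}{588} + 151 = \frac{88801}{588}$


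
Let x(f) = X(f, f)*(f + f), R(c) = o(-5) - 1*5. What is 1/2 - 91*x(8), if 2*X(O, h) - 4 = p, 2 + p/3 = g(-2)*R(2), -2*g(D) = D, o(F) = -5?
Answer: 46593/2 ≈ 23297.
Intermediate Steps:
g(D) = -D/2
R(c) = -10 (R(c) = -5 - 1*5 = -5 - 5 = -10)
p = -36 (p = -6 + 3*(-½*(-2)*(-10)) = -6 + 3*(1*(-10)) = -6 + 3*(-10) = -6 - 30 = -36)
X(O, h) = -16 (X(O, h) = 2 + (½)*(-36) = 2 - 18 = -16)
x(f) = -32*f (x(f) = -16*(f + f) = -32*f)
1/2 - 91*x(8) = 1/2 - (-2912)*8 = ½ - 91*(-256) = ½ + 23296 = 46593/2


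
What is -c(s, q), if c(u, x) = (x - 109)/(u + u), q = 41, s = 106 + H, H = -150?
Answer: -17/22 ≈ -0.77273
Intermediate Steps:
s = -44 (s = 106 - 150 = -44)
c(u, x) = (-109 + x)/(2*u) (c(u, x) = (-109 + x)/((2*u)) = (-109 + x)*(1/(2*u)) = (-109 + x)/(2*u))
-c(s, q) = -(-109 + 41)/(2*(-44)) = -(-1)*(-68)/(2*44) = -1*17/22 = -17/22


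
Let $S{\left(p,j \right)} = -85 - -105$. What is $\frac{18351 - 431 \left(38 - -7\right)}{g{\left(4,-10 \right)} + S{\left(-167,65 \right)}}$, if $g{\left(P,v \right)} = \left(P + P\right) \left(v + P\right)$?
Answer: $\frac{261}{7} \approx 37.286$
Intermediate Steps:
$S{\left(p,j \right)} = 20$ ($S{\left(p,j \right)} = -85 + 105 = 20$)
$g{\left(P,v \right)} = 2 P \left(P + v\right)$
$\frac{18351 - 431 \left(38 - -7\right)}{g{\left(4,-10 \right)} + S{\left(-167,65 \right)}} = \frac{18351 - 431 \left(38 - -7\right)}{2 \cdot 4 \left(4 - 10\right) + 20} = \frac{18351 - 431 \left(38 + 7\right)}{2 \cdot 4 \left(-6\right) + 20} = \frac{18351 - 19395}{-48 + 20} = \frac{18351 - 19395}{-28} = \left(-1044\right) \left(- \frac{1}{28}\right) = \frac{261}{7}$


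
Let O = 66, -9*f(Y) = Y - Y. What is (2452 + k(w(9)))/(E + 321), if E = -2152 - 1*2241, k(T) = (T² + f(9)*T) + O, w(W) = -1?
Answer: -2519/4072 ≈ -0.61862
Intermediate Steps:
f(Y) = 0 (f(Y) = -(Y - Y)/9 = -⅑*0 = 0)
k(T) = 66 + T² (k(T) = (T² + 0*T) + 66 = (T² + 0) + 66 = T² + 66 = 66 + T²)
E = -4393 (E = -2152 - 2241 = -4393)
(2452 + k(w(9)))/(E + 321) = (2452 + (66 + (-1)²))/(-4393 + 321) = (2452 + (66 + 1))/(-4072) = (2452 + 67)*(-1/4072) = 2519*(-1/4072) = -2519/4072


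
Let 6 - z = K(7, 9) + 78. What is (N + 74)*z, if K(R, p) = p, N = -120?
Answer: 3726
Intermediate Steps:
z = -81 (z = 6 - (9 + 78) = 6 - 1*87 = 6 - 87 = -81)
(N + 74)*z = (-120 + 74)*(-81) = -46*(-81) = 3726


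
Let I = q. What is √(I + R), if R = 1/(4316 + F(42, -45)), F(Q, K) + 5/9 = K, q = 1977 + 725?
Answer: √3991320051818/38434 ≈ 51.981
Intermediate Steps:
q = 2702
F(Q, K) = -5/9 + K
I = 2702
R = 9/38434 (R = 1/(4316 + (-5/9 - 45)) = 1/(4316 - 410/9) = 1/(38434/9) = 9/38434 ≈ 0.00023417)
√(I + R) = √(2702 + 9/38434) = √(103848677/38434) = √3991320051818/38434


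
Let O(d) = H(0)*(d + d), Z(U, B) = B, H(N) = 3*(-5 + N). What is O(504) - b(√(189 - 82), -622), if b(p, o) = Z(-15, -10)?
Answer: -15110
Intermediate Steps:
H(N) = -15 + 3*N
b(p, o) = -10
O(d) = -30*d (O(d) = (-15 + 3*0)*(d + d) = (-15 + 0)*(2*d) = -30*d)
O(504) - b(√(189 - 82), -622) = -30*504 - 1*(-10) = -15120 + 10 = -15110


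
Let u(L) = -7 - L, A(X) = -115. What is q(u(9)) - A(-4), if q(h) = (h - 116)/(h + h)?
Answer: 953/8 ≈ 119.13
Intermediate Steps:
q(h) = (-116 + h)/(2*h) (q(h) = (-116 + h)/((2*h)) = (-116 + h)*(1/(2*h)) = (-116 + h)/(2*h))
q(u(9)) - A(-4) = (-116 + (-7 - 1*9))/(2*(-7 - 1*9)) - 1*(-115) = (-116 + (-7 - 9))/(2*(-7 - 9)) + 115 = (1/2)*(-116 - 16)/(-16) + 115 = (1/2)*(-1/16)*(-132) + 115 = 33/8 + 115 = 953/8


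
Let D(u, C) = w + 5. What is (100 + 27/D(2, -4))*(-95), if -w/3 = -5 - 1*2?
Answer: -249565/26 ≈ -9598.7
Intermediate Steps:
w = 21 (w = -3*(-5 - 1*2) = -3*(-5 - 2) = -3*(-7) = 21)
D(u, C) = 26 (D(u, C) = 21 + 5 = 26)
(100 + 27/D(2, -4))*(-95) = (100 + 27/26)*(-95) = (2627/26)*(-95) = -249565/26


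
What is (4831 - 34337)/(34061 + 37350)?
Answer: -29506/71411 ≈ -0.41319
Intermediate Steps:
(4831 - 34337)/(34061 + 37350) = -29506/71411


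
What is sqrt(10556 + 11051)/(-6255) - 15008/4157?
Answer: -15008/4157 - sqrt(21607)/6255 ≈ -3.6338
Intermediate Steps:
sqrt(10556 + 11051)/(-6255) - 15008/4157 = sqrt(21607)*(-1/6255) - 15008*1/4157 = -sqrt(21607)/6255 - 15008/4157 = -15008/4157 - sqrt(21607)/6255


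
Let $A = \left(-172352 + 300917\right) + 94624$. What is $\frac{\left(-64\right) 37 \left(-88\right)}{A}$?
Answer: $\frac{208384}{223189} \approx 0.93367$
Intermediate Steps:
$A = 223189$ ($A = 128565 + 94624 = 223189$)
$\frac{\left(-64\right) 37 \left(-88\right)}{A} = \frac{\left(-64\right) 37 \left(-88\right)}{223189} = \left(-2368\right) \left(-88\right) \frac{1}{223189} = 208384 \cdot \frac{1}{223189} = \frac{208384}{223189}$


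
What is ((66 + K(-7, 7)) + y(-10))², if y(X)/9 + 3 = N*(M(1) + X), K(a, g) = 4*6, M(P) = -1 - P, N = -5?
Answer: 363609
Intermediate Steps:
K(a, g) = 24
y(X) = 63 - 45*X (y(X) = -27 + 9*(-5*((-1 - 1*1) + X)) = -27 + 9*(-5*((-1 - 1) + X)) = -27 + 9*(-5*(-2 + X)) = -27 + 9*(10 - 5*X) = -27 + (90 - 45*X) = 63 - 45*X)
((66 + K(-7, 7)) + y(-10))² = ((66 + 24) + (63 - 45*(-10)))² = (90 + (63 + 450))² = (90 + 513)² = 603² = 363609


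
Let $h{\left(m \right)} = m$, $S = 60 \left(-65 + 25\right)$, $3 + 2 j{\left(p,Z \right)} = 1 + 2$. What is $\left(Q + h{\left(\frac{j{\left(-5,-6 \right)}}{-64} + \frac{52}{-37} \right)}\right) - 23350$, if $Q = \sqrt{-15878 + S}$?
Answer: $- \frac{864002}{37} + i \sqrt{18278} \approx -23351.0 + 135.2 i$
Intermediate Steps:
$j{\left(p,Z \right)} = 0$ ($j{\left(p,Z \right)} = - \frac{3}{2} + \frac{1 + 2}{2} = - \frac{3}{2} + \frac{1}{2} \cdot 3 = - \frac{3}{2} + \frac{3}{2} = 0$)
$S = -2400$ ($S = 60 \left(-40\right) = -2400$)
$Q = i \sqrt{18278}$ ($Q = \sqrt{-15878 - 2400} = \sqrt{-18278} = i \sqrt{18278} \approx 135.2 i$)
$\left(Q + h{\left(\frac{j{\left(-5,-6 \right)}}{-64} + \frac{52}{-37} \right)}\right) - 23350 = \left(i \sqrt{18278} + \left(\frac{0}{-64} + \frac{52}{-37}\right)\right) - 23350 = \left(i \sqrt{18278} + \left(0 \left(- \frac{1}{64}\right) + 52 \left(- \frac{1}{37}\right)\right)\right) - 23350 = \left(i \sqrt{18278} + \left(0 - \frac{52}{37}\right)\right) - 23350 = \left(i \sqrt{18278} - \frac{52}{37}\right) - 23350 = \left(- \frac{52}{37} + i \sqrt{18278}\right) - 23350 = - \frac{864002}{37} + i \sqrt{18278}$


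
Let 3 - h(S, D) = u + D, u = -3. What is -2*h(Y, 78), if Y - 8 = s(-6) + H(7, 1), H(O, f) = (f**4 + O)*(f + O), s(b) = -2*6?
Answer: 144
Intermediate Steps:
s(b) = -12
H(O, f) = (O + f)*(O + f**4) (H(O, f) = (O + f**4)*(O + f) = (O + f)*(O + f**4))
Y = 60 (Y = 8 + (-12 + (7**2 + 1**5 + 7*1 + 7*1**4)) = 8 + (-12 + (49 + 1 + 7 + 7*1)) = 8 + (-12 + (49 + 1 + 7 + 7)) = 8 + (-12 + 64) = 8 + 52 = 60)
h(S, D) = 6 - D (h(S, D) = 3 - (-3 + D) = 3 + (3 - D) = 6 - D)
-2*h(Y, 78) = -2*(6 - 1*78) = -2*(6 - 78) = -2*(-72) = 144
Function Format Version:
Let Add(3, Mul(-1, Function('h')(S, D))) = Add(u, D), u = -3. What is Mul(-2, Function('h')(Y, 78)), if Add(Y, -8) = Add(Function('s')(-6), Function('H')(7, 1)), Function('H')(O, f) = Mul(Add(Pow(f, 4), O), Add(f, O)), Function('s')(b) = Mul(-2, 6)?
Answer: 144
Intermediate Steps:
Function('s')(b) = -12
Function('H')(O, f) = Mul(Add(O, f), Add(O, Pow(f, 4))) (Function('H')(O, f) = Mul(Add(O, Pow(f, 4)), Add(O, f)) = Mul(Add(O, f), Add(O, Pow(f, 4))))
Y = 60 (Y = Add(8, Add(-12, Add(Pow(7, 2), Pow(1, 5), Mul(7, 1), Mul(7, Pow(1, 4))))) = Add(8, Add(-12, Add(49, 1, 7, Mul(7, 1)))) = Add(8, Add(-12, Add(49, 1, 7, 7))) = Add(8, Add(-12, 64)) = Add(8, 52) = 60)
Function('h')(S, D) = Add(6, Mul(-1, D)) (Function('h')(S, D) = Add(3, Mul(-1, Add(-3, D))) = Add(3, Add(3, Mul(-1, D))) = Add(6, Mul(-1, D)))
Mul(-2, Function('h')(Y, 78)) = Mul(-2, Add(6, Mul(-1, 78))) = Mul(-2, Add(6, -78)) = Mul(-2, -72) = 144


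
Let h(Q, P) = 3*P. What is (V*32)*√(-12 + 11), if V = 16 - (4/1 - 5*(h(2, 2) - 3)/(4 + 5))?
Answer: 1312*I/3 ≈ 437.33*I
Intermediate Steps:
V = 41/3 (V = 16 - (4/1 - 5*(3*2 - 3)/(4 + 5)) = 16 - (4*1 - 5/(9/(6 - 3))) = 16 - (4 - 5/(9/3)) = 16 - (4 - 5/(9*(⅓))) = 16 - (4 - 5/3) = 16 - 1*7/3 = 16 - 7/3 = 41/3 ≈ 13.667)
(V*32)*√(-12 + 11) = ((41/3)*32)*√(-12 + 11) = 1312*√(-1)/3 = 1312*I/3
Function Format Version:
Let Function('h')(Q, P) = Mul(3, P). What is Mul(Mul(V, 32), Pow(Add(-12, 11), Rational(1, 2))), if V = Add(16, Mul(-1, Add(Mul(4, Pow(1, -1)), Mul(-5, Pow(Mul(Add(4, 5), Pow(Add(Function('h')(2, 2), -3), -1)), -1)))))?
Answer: Mul(Rational(1312, 3), I) ≈ Mul(437.33, I)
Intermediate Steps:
V = Rational(41, 3) (V = Add(16, Mul(-1, Add(Mul(4, Pow(1, -1)), Mul(-5, Pow(Mul(Add(4, 5), Pow(Add(Mul(3, 2), -3), -1)), -1))))) = Add(16, Mul(-1, Add(Mul(4, 1), Mul(-5, Pow(Mul(9, Pow(Add(6, -3), -1)), -1))))) = Add(16, Mul(-1, Add(4, Mul(-5, Pow(Mul(9, Pow(3, -1)), -1))))) = Add(16, Mul(-1, Add(4, Mul(-5, Pow(Mul(9, Rational(1, 3)), -1))))) = Add(16, Mul(-1, Add(4, Mul(-5, Pow(3, -1))))) = Add(16, Mul(-1, Add(4, Mul(-5, Rational(1, 3))))) = Add(16, Mul(-1, Add(4, Rational(-5, 3)))) = Add(16, Mul(-1, Rational(7, 3))) = Add(16, Rational(-7, 3)) = Rational(41, 3) ≈ 13.667)
Mul(Mul(V, 32), Pow(Add(-12, 11), Rational(1, 2))) = Mul(Mul(Rational(41, 3), 32), Pow(Add(-12, 11), Rational(1, 2))) = Mul(Rational(1312, 3), Pow(-1, Rational(1, 2))) = Mul(Rational(1312, 3), I)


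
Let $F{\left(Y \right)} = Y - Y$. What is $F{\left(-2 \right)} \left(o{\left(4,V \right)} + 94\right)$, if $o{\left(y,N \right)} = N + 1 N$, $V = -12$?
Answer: $0$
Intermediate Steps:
$o{\left(y,N \right)} = 2 N$ ($o{\left(y,N \right)} = N + N = 2 N$)
$F{\left(Y \right)} = 0$
$F{\left(-2 \right)} \left(o{\left(4,V \right)} + 94\right) = 0 \left(2 \left(-12\right) + 94\right) = 0 \left(-24 + 94\right) = 0 \cdot 70 = 0$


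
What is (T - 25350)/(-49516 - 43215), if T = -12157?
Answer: 37507/92731 ≈ 0.40447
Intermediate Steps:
(T - 25350)/(-49516 - 43215) = (-12157 - 25350)/(-49516 - 43215) = -37507/(-92731) = -37507*(-1/92731) = 37507/92731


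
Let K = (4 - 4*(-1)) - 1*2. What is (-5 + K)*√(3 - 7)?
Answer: 2*I ≈ 2.0*I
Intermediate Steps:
K = 6 (K = (4 + 4) - 2 = 8 - 2 = 6)
(-5 + K)*√(3 - 7) = (-5 + 6)*√(3 - 7) = 1*√(-4) = 1*(2*I) = 2*I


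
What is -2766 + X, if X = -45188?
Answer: -47954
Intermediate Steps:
-2766 + X = -2766 - 45188 = -47954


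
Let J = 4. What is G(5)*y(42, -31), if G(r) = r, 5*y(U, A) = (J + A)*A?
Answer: 837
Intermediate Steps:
y(U, A) = A*(4 + A)/5 (y(U, A) = ((4 + A)*A)/5 = (A*(4 + A))/5 = A*(4 + A)/5)
G(5)*y(42, -31) = 5*((⅕)*(-31)*(4 - 31)) = 5*((⅕)*(-31)*(-27)) = 5*(837/5) = 837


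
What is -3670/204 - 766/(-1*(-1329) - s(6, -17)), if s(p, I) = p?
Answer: -835279/44982 ≈ -18.569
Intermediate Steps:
-3670/204 - 766/(-1*(-1329) - s(6, -17)) = -3670/204 - 766/(-1*(-1329) - 1*6) = -3670*1/204 - 766/(1329 - 6) = -1835/102 - 766/1323 = -835279/44982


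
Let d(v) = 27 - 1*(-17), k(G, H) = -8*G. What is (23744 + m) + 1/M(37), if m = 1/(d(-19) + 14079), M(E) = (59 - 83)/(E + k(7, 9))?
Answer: 8048344649/338952 ≈ 23745.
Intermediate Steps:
d(v) = 44 (d(v) = 27 + 17 = 44)
M(E) = -24/(-56 + E) (M(E) = (59 - 83)/(E - 8*7) = -24/(E - 56) = -24/(-56 + E))
m = 1/14123 (m = 1/(44 + 14079) = 1/14123 ≈ 7.0806e-5)
(23744 + m) + 1/M(37) = (23744 + 1/14123) + 1/(-24/(-56 + 37)) = 335336513/14123 + 1/(-24/(-19)) = 335336513/14123 + 1/(-24*(-1/19)) = 335336513/14123 + 1/(24/19) = 335336513/14123 + 19/24 = 8048344649/338952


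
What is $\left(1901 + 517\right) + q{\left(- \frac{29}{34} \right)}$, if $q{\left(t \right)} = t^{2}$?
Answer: $\frac{2796049}{1156} \approx 2418.7$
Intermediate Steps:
$\left(1901 + 517\right) + q{\left(- \frac{29}{34} \right)} = \left(1901 + 517\right) + \left(- \frac{29}{34}\right)^{2} = 2418 + \left(\left(-29\right) \frac{1}{34}\right)^{2} = 2418 + \left(- \frac{29}{34}\right)^{2} = 2418 + \frac{841}{1156} = \frac{2796049}{1156}$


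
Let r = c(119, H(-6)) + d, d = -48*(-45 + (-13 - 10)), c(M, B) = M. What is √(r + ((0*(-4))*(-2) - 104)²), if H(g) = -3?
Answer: √14199 ≈ 119.16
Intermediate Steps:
d = 3264 (d = -48*(-45 - 23) = -48*(-68) = 3264)
r = 3383 (r = 119 + 3264 = 3383)
√(r + ((0*(-4))*(-2) - 104)²) = √(3383 + ((0*(-4))*(-2) - 104)²) = √(3383 + (0*(-2) - 104)²) = √(3383 + (0 - 104)²) = √(3383 + (-104)²) = √(3383 + 10816) = √14199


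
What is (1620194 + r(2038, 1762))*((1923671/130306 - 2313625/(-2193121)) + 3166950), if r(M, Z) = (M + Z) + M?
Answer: 735816420470244632867256/142888412513 ≈ 5.1496e+12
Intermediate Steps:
r(M, Z) = Z + 2*M
(1620194 + r(2038, 1762))*((1923671/130306 - 2313625/(-2193121)) + 3166950) = (1620194 + (1762 + 2*2038))*((1923671/130306 - 2313625/(-2193121)) + 3166950) = (1620194 + (1762 + 4076))*((1923671*(1/130306) - 2313625*(-1/2193121)) + 3166950) = (1620194 + 5838)*((1923671/130306 + 2313625/2193121) + 3166950) = 1626032*(4520322486441/285776825026 + 3166950) = 1626032*(905045436338577141/285776825026) = 735816420470244632867256/142888412513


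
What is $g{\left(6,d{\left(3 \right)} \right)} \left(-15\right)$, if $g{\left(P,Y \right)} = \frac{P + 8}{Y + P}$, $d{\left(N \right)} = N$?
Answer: $- \frac{70}{3} \approx -23.333$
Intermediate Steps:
$g{\left(P,Y \right)} = \frac{8 + P}{P + Y}$
$g{\left(6,d{\left(3 \right)} \right)} \left(-15\right) = \frac{8 + 6}{6 + 3} \left(-15\right) = \frac{1}{9} \cdot 14 \left(-15\right) = \frac{14}{9} \left(-15\right) = - \frac{70}{3}$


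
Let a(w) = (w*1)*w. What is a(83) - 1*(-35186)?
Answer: 42075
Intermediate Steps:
a(w) = w² (a(w) = w*w = w²)
a(83) - 1*(-35186) = 83² - 1*(-35186) = 6889 + 35186 = 42075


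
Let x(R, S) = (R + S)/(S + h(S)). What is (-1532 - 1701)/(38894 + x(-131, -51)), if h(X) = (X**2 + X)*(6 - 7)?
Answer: -8409033/101163476 ≈ -0.083123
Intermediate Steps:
h(X) = -X - X**2 (h(X) = (X + X**2)*(-1) = -X - X**2)
x(R, S) = (R + S)/(S - S*(1 + S))
(-1532 - 1701)/(38894 + x(-131, -51)) = (-1532 - 1701)/(38894 + (-1*(-131) - 1*(-51))/(-51)**2) = -3233/(38894 + (131 + 51)/2601) = -3233/(38894 + (1/2601)*182) = -3233/(38894 + 182/2601) = -3233/101163476/2601 = -3233*2601/101163476 = -8409033/101163476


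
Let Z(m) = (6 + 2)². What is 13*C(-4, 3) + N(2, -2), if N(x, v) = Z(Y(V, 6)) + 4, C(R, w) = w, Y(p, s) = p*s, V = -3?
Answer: 107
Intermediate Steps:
Z(m) = 64 (Z(m) = 8² = 64)
N(x, v) = 68 (N(x, v) = 64 + 4 = 68)
13*C(-4, 3) + N(2, -2) = 13*3 + 68 = 39 + 68 = 107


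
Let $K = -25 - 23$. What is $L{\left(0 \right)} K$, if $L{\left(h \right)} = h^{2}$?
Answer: $0$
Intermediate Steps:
$K = -48$ ($K = -25 - 23 = -48$)
$L{\left(0 \right)} K = 0^{2} \left(-48\right) = 0 \left(-48\right) = 0$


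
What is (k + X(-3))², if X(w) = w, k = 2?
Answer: 1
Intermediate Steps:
(k + X(-3))² = (2 - 3)² = (-1)² = 1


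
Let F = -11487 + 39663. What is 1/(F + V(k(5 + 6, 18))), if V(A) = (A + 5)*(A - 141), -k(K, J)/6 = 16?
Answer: 1/49743 ≈ 2.0103e-5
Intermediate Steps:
k(K, J) = -96 (k(K, J) = -6*16 = -96)
V(A) = (-141 + A)*(5 + A) (V(A) = (5 + A)*(-141 + A) = (-141 + A)*(5 + A))
F = 28176
1/(F + V(k(5 + 6, 18))) = 1/(28176 + (-705 + (-96)**2 - 136*(-96))) = 1/(28176 + (-705 + 9216 + 13056)) = 1/(28176 + 21567) = 1/49743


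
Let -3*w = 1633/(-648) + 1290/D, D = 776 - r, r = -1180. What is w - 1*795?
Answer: -251716721/316872 ≈ -794.38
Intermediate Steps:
D = 1956 (D = 776 - 1*(-1180) = 776 + 1180 = 1956)
w = 196519/316872 (w = -(1633/(-648) + 1290/1956)/3 = -(1633*(-1/648) + 1290*(1/1956))/3 = -(-1633/648 + 215/326)/3 = -1/3*(-196519/105624) = 196519/316872 ≈ 0.62018)
w - 1*795 = 196519/316872 - 1*795 = 196519/316872 - 795 = -251716721/316872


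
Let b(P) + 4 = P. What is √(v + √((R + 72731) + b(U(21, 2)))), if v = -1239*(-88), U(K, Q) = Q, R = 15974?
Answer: √(109032 + √88703) ≈ 330.65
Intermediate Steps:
b(P) = -4 + P
v = 109032
√(v + √((R + 72731) + b(U(21, 2)))) = √(109032 + √((15974 + 72731) + (-4 + 2))) = √(109032 + √(88705 - 2)) = √(109032 + √88703)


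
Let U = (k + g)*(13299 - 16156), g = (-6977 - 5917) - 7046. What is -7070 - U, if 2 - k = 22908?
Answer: -122418092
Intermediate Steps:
k = -22906 (k = 2 - 1*22908 = 2 - 22908 = -22906)
g = -19940 (g = -12894 - 7046 = -19940)
U = 122411022 (U = (-22906 - 19940)*(13299 - 16156) = -42846*(-2857) = 122411022)
-7070 - U = -7070 - 1*122411022 = -7070 - 122411022 = -122418092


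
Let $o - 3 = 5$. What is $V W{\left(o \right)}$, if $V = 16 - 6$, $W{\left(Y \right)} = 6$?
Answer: $60$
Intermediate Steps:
$o = 8$ ($o = 3 + 5 = 8$)
$V = 10$ ($V = 16 - 6 = 10$)
$V W{\left(o \right)} = 10 \cdot 6 = 60$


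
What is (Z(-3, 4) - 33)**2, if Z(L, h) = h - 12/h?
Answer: 1024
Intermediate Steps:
Z(L, h) = h - 12/h
(Z(-3, 4) - 33)**2 = ((4 - 12/4) - 33)**2 = ((4 - 12*1/4) - 33)**2 = ((4 - 3) - 33)**2 = (1 - 33)**2 = (-32)**2 = 1024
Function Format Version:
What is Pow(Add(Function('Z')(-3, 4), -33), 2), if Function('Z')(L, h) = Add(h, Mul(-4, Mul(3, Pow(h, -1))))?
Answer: 1024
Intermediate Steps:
Function('Z')(L, h) = Add(h, Mul(-12, Pow(h, -1)))
Pow(Add(Function('Z')(-3, 4), -33), 2) = Pow(Add(Add(4, Mul(-12, Pow(4, -1))), -33), 2) = Pow(Add(Add(4, Mul(-12, Rational(1, 4))), -33), 2) = Pow(Add(Add(4, -3), -33), 2) = Pow(Add(1, -33), 2) = Pow(-32, 2) = 1024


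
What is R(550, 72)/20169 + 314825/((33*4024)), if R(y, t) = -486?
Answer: 25864891/11021736 ≈ 2.3467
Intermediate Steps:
R(550, 72)/20169 + 314825/((33*4024)) = -486/20169 + 314825/((33*4024)) = -486*1/20169 + 314825/132792 = -2/83 + 314825*(1/132792) = -2/83 + 314825/132792 = 25864891/11021736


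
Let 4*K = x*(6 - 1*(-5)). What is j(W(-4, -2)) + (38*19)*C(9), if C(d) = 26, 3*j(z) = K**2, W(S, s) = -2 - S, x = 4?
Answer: 56437/3 ≈ 18812.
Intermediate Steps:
K = 11 (K = (4*(6 - 1*(-5)))/4 = (4*(6 + 5))/4 = (4*11)/4 = (1/4)*44 = 11)
j(z) = 121/3 (j(z) = (1/3)*11**2 = (1/3)*121 = 121/3)
j(W(-4, -2)) + (38*19)*C(9) = 121/3 + (38*19)*26 = 121/3 + 722*26 = 121/3 + 18772 = 56437/3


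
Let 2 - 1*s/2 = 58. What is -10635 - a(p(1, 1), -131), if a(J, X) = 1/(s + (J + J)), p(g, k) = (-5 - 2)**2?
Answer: -148889/14 ≈ -10635.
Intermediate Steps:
s = -112 (s = 4 - 2*58 = 4 - 116 = -112)
p(g, k) = 49 (p(g, k) = (-7)**2 = 49)
a(J, X) = 1/(-112 + 2*J) (a(J, X) = 1/(-112 + (J + J)) = 1/(-112 + 2*J))
-10635 - a(p(1, 1), -131) = -10635 - 1/(2*(-56 + 49)) = -10635 - 1/(2*(-7)) = -10635 - (-1)/(2*7) = -10635 - 1*(-1/14) = -10635 + 1/14 = -148889/14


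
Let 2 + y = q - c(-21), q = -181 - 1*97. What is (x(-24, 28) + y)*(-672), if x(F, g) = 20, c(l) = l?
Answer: 160608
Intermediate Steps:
q = -278 (q = -181 - 97 = -278)
y = -259 (y = -2 + (-278 - 1*(-21)) = -2 + (-278 + 21) = -2 - 257 = -259)
(x(-24, 28) + y)*(-672) = (20 - 259)*(-672) = -239*(-672) = 160608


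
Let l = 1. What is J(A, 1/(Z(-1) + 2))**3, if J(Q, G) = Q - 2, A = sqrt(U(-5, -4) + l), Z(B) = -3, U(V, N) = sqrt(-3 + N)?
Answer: -(2 - sqrt(1 + I*sqrt(7)))**3 ≈ 1.4564 + 0.21591*I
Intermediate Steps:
A = sqrt(1 + I*sqrt(7)) (A = sqrt(sqrt(-3 - 4) + 1) = sqrt(sqrt(-7) + 1) = sqrt(I*sqrt(7) + 1) = sqrt(1 + I*sqrt(7)) ≈ 1.3836 + 0.95615*I)
J(Q, G) = -2 + Q
J(A, 1/(Z(-1) + 2))**3 = (-2 + sqrt(1 + I*sqrt(7)))**3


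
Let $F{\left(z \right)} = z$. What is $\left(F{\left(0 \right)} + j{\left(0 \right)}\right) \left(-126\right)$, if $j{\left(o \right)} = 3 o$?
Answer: $0$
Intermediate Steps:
$\left(F{\left(0 \right)} + j{\left(0 \right)}\right) \left(-126\right) = \left(0 + 3 \cdot 0\right) \left(-126\right) = \left(0 + 0\right) \left(-126\right) = 0 \left(-126\right) = 0$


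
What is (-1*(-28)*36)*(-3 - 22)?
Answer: -25200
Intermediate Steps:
(-1*(-28)*36)*(-3 - 22) = (28*36)*(-25) = 1008*(-25) = -25200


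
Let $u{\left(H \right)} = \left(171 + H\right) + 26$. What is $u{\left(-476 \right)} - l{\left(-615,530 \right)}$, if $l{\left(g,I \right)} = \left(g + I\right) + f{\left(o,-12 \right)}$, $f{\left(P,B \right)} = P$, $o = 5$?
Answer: $-199$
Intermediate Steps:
$u{\left(H \right)} = 197 + H$
$l{\left(g,I \right)} = 5 + I + g$ ($l{\left(g,I \right)} = \left(g + I\right) + 5 = \left(I + g\right) + 5 = 5 + I + g$)
$u{\left(-476 \right)} - l{\left(-615,530 \right)} = \left(197 - 476\right) - \left(5 + 530 - 615\right) = -279 - -80 = -279 + 80 = -199$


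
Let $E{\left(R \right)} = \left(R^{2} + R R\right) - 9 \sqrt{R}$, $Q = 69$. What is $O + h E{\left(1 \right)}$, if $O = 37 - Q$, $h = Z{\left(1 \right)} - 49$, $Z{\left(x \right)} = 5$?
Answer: $276$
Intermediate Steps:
$h = -44$ ($h = 5 - 49 = -44$)
$E{\left(R \right)} = - 9 \sqrt{R} + 2 R^{2}$ ($E{\left(R \right)} = \left(R^{2} + R^{2}\right) - 9 \sqrt{R} = 2 R^{2} - 9 \sqrt{R} = - 9 \sqrt{R} + 2 R^{2}$)
$O = -32$ ($O = 37 - 69 = -32$)
$O + h E{\left(1 \right)} = -32 - 44 \left(- 9 \sqrt{1} + 2 \cdot 1^{2}\right) = -32 - 44 \left(\left(-9\right) 1 + 2 \cdot 1\right) = -32 - 44 \left(-9 + 2\right) = -32 - -308 = -32 + 308 = 276$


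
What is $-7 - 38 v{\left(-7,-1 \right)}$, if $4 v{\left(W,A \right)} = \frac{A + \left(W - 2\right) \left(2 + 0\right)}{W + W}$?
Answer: $- \frac{557}{28} \approx -19.893$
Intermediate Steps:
$v{\left(W,A \right)} = \frac{-4 + A + 2 W}{8 W}$ ($v{\left(W,A \right)} = \frac{\left(A + \left(W - 2\right) \left(2 + 0\right)\right) \frac{1}{W + W}}{4} = \frac{\left(A + \left(-2 + W\right) 2\right) \frac{1}{2 W}}{4} = \frac{\left(A + \left(-4 + 2 W\right)\right) \frac{1}{2 W}}{4} = \frac{\left(-4 + A + 2 W\right) \frac{1}{2 W}}{4} = \frac{\frac{1}{2} \frac{1}{W} \left(-4 + A + 2 W\right)}{4} = \frac{-4 + A + 2 W}{8 W}$)
$-7 - 38 v{\left(-7,-1 \right)} = -7 - 38 \frac{-4 - 1 + 2 \left(-7\right)}{8 \left(-7\right)} = -7 - 38 \cdot \frac{1}{8} \left(- \frac{1}{7}\right) \left(-4 - 1 - 14\right) = -7 - 38 \cdot \frac{1}{8} \left(- \frac{1}{7}\right) \left(-19\right) = -7 - \frac{361}{28} = - \frac{557}{28}$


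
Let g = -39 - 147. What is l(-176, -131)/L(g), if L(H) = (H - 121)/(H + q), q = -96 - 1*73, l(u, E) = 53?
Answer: 18815/307 ≈ 61.287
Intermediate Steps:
q = -169 (q = -96 - 73 = -169)
g = -186
L(H) = (-121 + H)/(-169 + H) (L(H) = (H - 121)/(H - 169) = (-121 + H)/(-169 + H))
l(-176, -131)/L(g) = 53/(((-121 - 186)/(-169 - 186))) = 53/((-307/(-355))) = 53/((-1/355*(-307))) = 53/(307/355) = 53*(355/307) = 18815/307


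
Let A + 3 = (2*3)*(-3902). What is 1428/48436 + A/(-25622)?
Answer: 292679289/310256798 ≈ 0.94335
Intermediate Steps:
A = -23415 (A = -3 + (2*3)*(-3902) = -3 + 6*(-3902) = -3 - 23412 = -23415)
1428/48436 + A/(-25622) = 1428/48436 - 23415/(-25622) = 1428*(1/48436) - 23415*(-1/25622) = 357/12109 + 23415/25622 = 292679289/310256798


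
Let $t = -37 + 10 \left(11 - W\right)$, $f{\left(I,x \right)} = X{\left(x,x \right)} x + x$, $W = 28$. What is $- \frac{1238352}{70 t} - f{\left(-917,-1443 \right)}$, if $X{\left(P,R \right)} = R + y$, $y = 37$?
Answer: $- \frac{4896000833}{2415} \approx -2.0273 \cdot 10^{6}$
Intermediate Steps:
$X{\left(P,R \right)} = 37 + R$ ($X{\left(P,R \right)} = R + 37 = 37 + R$)
$f{\left(I,x \right)} = x + x \left(37 + x\right)$ ($f{\left(I,x \right)} = \left(37 + x\right) x + x = x \left(37 + x\right) + x = x + x \left(37 + x\right)$)
$t = -207$ ($t = -37 + 10 \left(11 - 28\right) = -37 + 10 \left(-17\right) = -37 - 170 = -207$)
$- \frac{1238352}{70 t} - f{\left(-917,-1443 \right)} = - \frac{1238352}{70 \left(-207\right)} - - 1443 \left(38 - 1443\right) = - \frac{1238352}{-14490} - \left(-1443\right) \left(-1405\right) = \left(-1238352\right) \left(- \frac{1}{14490}\right) - 2027415 = \frac{206392}{2415} - 2027415 = - \frac{4896000833}{2415}$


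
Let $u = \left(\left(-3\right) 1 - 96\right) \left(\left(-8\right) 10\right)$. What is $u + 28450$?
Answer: $36370$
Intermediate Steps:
$u = 7920$ ($u = \left(-3 - 96\right) \left(-80\right) = \left(-99\right) \left(-80\right) = 7920$)
$u + 28450 = 7920 + 28450 = 36370$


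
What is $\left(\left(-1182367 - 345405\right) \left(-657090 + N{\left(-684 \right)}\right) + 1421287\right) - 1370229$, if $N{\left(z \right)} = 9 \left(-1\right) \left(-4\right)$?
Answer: $1003828754746$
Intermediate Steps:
$N{\left(z \right)} = 36$ ($N{\left(z \right)} = \left(-9\right) \left(-4\right) = 36$)
$\left(\left(-1182367 - 345405\right) \left(-657090 + N{\left(-684 \right)}\right) + 1421287\right) - 1370229 = \left(\left(-1182367 - 345405\right) \left(-657090 + 36\right) + 1421287\right) - 1370229 = \left(\left(-1527772\right) \left(-657054\right) + 1421287\right) - 1370229 = \left(1003828703688 + 1421287\right) - 1370229 = 1003830124975 - 1370229 = 1003828754746$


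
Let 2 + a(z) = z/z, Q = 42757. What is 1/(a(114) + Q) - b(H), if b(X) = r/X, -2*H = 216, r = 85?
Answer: 75716/96201 ≈ 0.78706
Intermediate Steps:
a(z) = -1 (a(z) = -2 + z/z = -2 + 1 = -1)
H = -108 (H = -½*216 = -108)
b(X) = 85/X
1/(a(114) + Q) - b(H) = 1/(-1 + 42757) - 85/(-108) = 1/42756 - 85*(-1)/108 = 1/42756 - 1*(-85/108) = 1/42756 + 85/108 = 75716/96201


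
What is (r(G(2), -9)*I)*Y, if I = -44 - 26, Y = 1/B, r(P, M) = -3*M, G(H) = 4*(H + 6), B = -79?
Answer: 1890/79 ≈ 23.924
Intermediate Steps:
G(H) = 24 + 4*H (G(H) = 4*(6 + H) = 24 + 4*H)
Y = -1/79 (Y = 1/(-79) = -1/79 ≈ -0.012658)
I = -70
(r(G(2), -9)*I)*Y = (-3*(-9)*(-70))*(-1/79) = (27*(-70))*(-1/79) = -1890*(-1/79) = 1890/79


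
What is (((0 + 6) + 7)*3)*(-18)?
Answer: -702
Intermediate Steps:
(((0 + 6) + 7)*3)*(-18) = ((6 + 7)*3)*(-18) = (13*3)*(-18) = 39*(-18) = -702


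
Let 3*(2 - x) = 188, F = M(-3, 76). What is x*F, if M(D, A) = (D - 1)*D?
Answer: -728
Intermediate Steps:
M(D, A) = D*(-1 + D) (M(D, A) = (-1 + D)*D = D*(-1 + D))
F = 12 (F = -3*(-1 - 3) = -3*(-4) = 12)
x = -182/3 (x = 2 - 1/3*188 = 2 - 188/3 = -182/3 ≈ -60.667)
x*F = -182/3*12 = -728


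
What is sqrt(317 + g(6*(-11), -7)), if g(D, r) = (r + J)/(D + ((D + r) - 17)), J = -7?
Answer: sqrt(1929174)/78 ≈ 17.807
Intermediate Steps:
g(D, r) = (-7 + r)/(-17 + r + 2*D) (g(D, r) = (r - 7)/(D + ((D + r) - 17)) = (-7 + r)/(D + (-17 + D + r)) = (-7 + r)/(-17 + r + 2*D))
sqrt(317 + g(6*(-11), -7)) = sqrt(317 + (-7 - 7)/(-17 - 7 + 2*(6*(-11)))) = sqrt(317 - 14/(-17 - 7 + 2*(-66))) = sqrt(317 - 14/(-17 - 7 - 132)) = sqrt(317 - 14/(-156)) = sqrt(317 - 1/156*(-14)) = sqrt(317 + 7/78) = sqrt(24733/78) = sqrt(1929174)/78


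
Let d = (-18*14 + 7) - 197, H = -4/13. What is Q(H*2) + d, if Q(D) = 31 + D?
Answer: -5351/13 ≈ -411.62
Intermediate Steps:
H = -4/13 (H = -4*1/13 = -4/13 ≈ -0.30769)
d = -442 (d = (-252 + 7) - 197 = -245 - 197 = -442)
Q(H*2) + d = (31 - 4/13*2) - 442 = (31 - 8/13) - 442 = 395/13 - 442 = -5351/13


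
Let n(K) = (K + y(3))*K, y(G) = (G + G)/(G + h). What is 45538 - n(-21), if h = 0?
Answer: 45139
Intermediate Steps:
y(G) = 2 (y(G) = (G + G)/(G + 0) = (2*G)/G = 2)
n(K) = K*(2 + K) (n(K) = (K + 2)*K = (2 + K)*K = K*(2 + K))
45538 - n(-21) = 45538 - (-21)*(2 - 21) = 45538 - (-21)*(-19) = 45538 - 1*399 = 45538 - 399 = 45139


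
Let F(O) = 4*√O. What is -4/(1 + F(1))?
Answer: -⅘ ≈ -0.80000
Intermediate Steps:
-4/(1 + F(1)) = -4/(1 + 4*√1) = -4/(1 + 4*1) = -4/(1 + 4) = -4/5 = (⅕)*(-4) = -⅘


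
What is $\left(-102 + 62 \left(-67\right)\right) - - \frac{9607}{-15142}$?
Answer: $- \frac{64453959}{15142} \approx -4256.6$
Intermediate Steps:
$\left(-102 + 62 \left(-67\right)\right) - - \frac{9607}{-15142} = \left(-102 - 4154\right) - \left(-9607\right) \left(- \frac{1}{15142}\right) = -4256 - \frac{9607}{15142} = - \frac{64453959}{15142}$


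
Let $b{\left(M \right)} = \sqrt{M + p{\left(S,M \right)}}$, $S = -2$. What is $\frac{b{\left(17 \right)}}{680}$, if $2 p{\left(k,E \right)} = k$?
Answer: $\frac{1}{170} \approx 0.0058824$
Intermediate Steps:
$p{\left(k,E \right)} = \frac{k}{2}$
$b{\left(M \right)} = \sqrt{-1 + M}$ ($b{\left(M \right)} = \sqrt{M + \frac{1}{2} \left(-2\right)} = \sqrt{M - 1} = \sqrt{-1 + M}$)
$\frac{b{\left(17 \right)}}{680} = \frac{\sqrt{-1 + 17}}{680} = \sqrt{16} \cdot \frac{1}{680} = 4 \cdot \frac{1}{680} = \frac{1}{170}$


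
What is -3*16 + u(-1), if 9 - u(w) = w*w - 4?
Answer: -36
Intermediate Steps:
u(w) = 13 - w**2 (u(w) = 9 - (w*w - 4) = 9 - (w**2 - 4) = 9 - (-4 + w**2) = 9 + (4 - w**2) = 13 - w**2)
-3*16 + u(-1) = -3*16 + (13 - 1*(-1)**2) = -48 + (13 - 1*1) = -48 + (13 - 1) = -48 + 12 = -36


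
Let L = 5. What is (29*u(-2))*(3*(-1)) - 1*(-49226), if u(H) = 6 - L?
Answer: 49139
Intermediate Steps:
u(H) = 1 (u(H) = 6 - 1*5 = 6 - 5 = 1)
(29*u(-2))*(3*(-1)) - 1*(-49226) = (29*1)*(3*(-1)) - 1*(-49226) = 29*(-3) + 49226 = -87 + 49226 = 49139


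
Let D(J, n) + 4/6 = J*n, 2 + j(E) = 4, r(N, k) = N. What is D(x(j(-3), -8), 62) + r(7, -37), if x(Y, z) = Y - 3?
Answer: -167/3 ≈ -55.667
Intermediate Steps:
j(E) = 2 (j(E) = -2 + 4 = 2)
x(Y, z) = -3 + Y
D(J, n) = -⅔ + J*n
D(x(j(-3), -8), 62) + r(7, -37) = (-⅔ + (-3 + 2)*62) + 7 = (-⅔ - 1*62) + 7 = (-⅔ - 62) + 7 = -188/3 + 7 = -167/3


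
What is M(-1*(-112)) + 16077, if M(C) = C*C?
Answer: 28621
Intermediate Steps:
M(C) = C**2
M(-1*(-112)) + 16077 = (-1*(-112))**2 + 16077 = 112**2 + 16077 = 12544 + 16077 = 28621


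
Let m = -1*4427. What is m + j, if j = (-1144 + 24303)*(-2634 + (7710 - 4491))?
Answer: 13543588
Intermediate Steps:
m = -4427
j = 13548015 (j = 23159*(-2634 + 3219) = 23159*585 = 13548015)
m + j = -4427 + 13548015 = 13543588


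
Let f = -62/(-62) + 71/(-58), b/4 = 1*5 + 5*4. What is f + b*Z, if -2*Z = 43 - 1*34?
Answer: -26113/58 ≈ -450.22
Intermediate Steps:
Z = -9/2 (Z = -(43 - 1*34)/2 = -(43 - 34)/2 = -½*9 = -9/2 ≈ -4.5000)
b = 100 (b = 4*(1*5 + 5*4) = 4*(5 + 20) = 4*25 = 100)
f = -13/58 (f = -62*(-1/62) + 71*(-1/58) = 1 - 71/58 = -13/58 ≈ -0.22414)
f + b*Z = -13/58 + 100*(-9/2) = -13/58 - 450 = -26113/58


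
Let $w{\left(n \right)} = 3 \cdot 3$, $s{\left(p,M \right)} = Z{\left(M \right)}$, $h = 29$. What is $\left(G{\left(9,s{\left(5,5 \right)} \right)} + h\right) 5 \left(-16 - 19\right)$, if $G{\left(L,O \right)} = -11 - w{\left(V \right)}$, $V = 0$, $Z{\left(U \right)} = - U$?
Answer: $-1575$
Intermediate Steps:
$s{\left(p,M \right)} = - M$
$w{\left(n \right)} = 9$
$G{\left(L,O \right)} = -20$ ($G{\left(L,O \right)} = -11 - 9 = -20$)
$\left(G{\left(9,s{\left(5,5 \right)} \right)} + h\right) 5 \left(-16 - 19\right) = \left(-20 + 29\right) 5 \left(-16 - 19\right) = 9 \cdot 5 \left(-35\right) = 9 \left(-175\right) = -1575$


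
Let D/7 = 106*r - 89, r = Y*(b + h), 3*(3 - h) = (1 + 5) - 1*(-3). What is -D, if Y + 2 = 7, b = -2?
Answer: 8043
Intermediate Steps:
Y = 5 (Y = -2 + 7 = 5)
h = 0 (h = 3 - ((1 + 5) - 1*(-3))/3 = 3 - (6 + 3)/3 = 3 - ⅓*9 = 3 - 3 = 0)
r = -10 (r = 5*(-2 + 0) = 5*(-2) = -10)
D = -8043 (D = 7*(106*(-10) - 89) = 7*(-1060 - 89) = 7*(-1149) = -8043)
-D = -1*(-8043) = 8043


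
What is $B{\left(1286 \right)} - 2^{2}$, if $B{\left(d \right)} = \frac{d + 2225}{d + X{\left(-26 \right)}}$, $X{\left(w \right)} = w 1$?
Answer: $- \frac{1529}{1260} \approx -1.2135$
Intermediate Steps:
$X{\left(w \right)} = w$
$B{\left(d \right)} = \frac{2225 + d}{-26 + d}$ ($B{\left(d \right)} = \frac{d + 2225}{d - 26} = \frac{2225 + d}{-26 + d}$)
$B{\left(1286 \right)} - 2^{2} = \frac{2225 + 1286}{-26 + 1286} - 2^{2} = \frac{1}{1260} \cdot 3511 - 4 = \frac{3511}{1260} - 4 = - \frac{1529}{1260}$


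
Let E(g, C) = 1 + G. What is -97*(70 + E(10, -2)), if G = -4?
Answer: -6499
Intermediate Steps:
E(g, C) = -3 (E(g, C) = 1 - 4 = -3)
-97*(70 + E(10, -2)) = -97*(70 - 3) = -97*67 = -6499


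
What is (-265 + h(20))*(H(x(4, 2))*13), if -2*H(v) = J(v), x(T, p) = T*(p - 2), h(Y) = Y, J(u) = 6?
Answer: 9555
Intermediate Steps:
x(T, p) = T*(-2 + p)
H(v) = -3 (H(v) = -½*6 = -3)
(-265 + h(20))*(H(x(4, 2))*13) = (-265 + 20)*(-3*13) = -245*(-39) = 9555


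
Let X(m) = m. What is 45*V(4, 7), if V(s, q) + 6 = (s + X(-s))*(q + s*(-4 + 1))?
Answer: -270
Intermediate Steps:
V(s, q) = -6 (V(s, q) = -6 + (s - s)*(q + s*(-4 + 1)) = -6 + 0*(q + s*(-3)) = -6 + 0*(q - 3*s) = -6 + 0 = -6)
45*V(4, 7) = 45*(-6) = -270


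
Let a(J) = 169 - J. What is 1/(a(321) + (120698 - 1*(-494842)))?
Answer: 1/615388 ≈ 1.6250e-6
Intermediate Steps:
1/(a(321) + (120698 - 1*(-494842))) = 1/((169 - 1*321) + (120698 - 1*(-494842))) = 1/((169 - 321) + (120698 + 494842)) = 1/(-152 + 615540) = 1/615388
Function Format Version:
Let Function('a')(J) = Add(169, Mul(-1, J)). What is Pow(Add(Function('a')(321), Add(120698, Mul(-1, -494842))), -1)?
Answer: Rational(1, 615388) ≈ 1.6250e-6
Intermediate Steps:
Pow(Add(Function('a')(321), Add(120698, Mul(-1, -494842))), -1) = Pow(Add(Add(169, Mul(-1, 321)), Add(120698, Mul(-1, -494842))), -1) = Pow(Add(Add(169, -321), Add(120698, 494842)), -1) = Pow(Add(-152, 615540), -1) = Pow(615388, -1) = Rational(1, 615388)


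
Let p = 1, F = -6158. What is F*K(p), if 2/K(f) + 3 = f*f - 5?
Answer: 12316/7 ≈ 1759.4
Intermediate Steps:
K(f) = 2/(-8 + f**2) (K(f) = 2/(-3 + (f*f - 5)) = 2/(-3 + (f**2 - 5)) = 2/(-3 + (-5 + f**2)) = 2/(-8 + f**2))
F*K(p) = -12316/(-8 + 1**2) = -12316/(-8 + 1) = -12316/(-7) = -12316*(-1)/7 = -6158*(-2/7) = 12316/7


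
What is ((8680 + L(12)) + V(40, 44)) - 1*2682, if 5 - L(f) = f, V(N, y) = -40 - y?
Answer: 5907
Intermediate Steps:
L(f) = 5 - f
((8680 + L(12)) + V(40, 44)) - 1*2682 = ((8680 + (5 - 1*12)) + (-40 - 1*44)) - 1*2682 = ((8680 + (5 - 12)) + (-40 - 44)) - 2682 = ((8680 - 7) - 84) - 2682 = (8673 - 84) - 2682 = 8589 - 2682 = 5907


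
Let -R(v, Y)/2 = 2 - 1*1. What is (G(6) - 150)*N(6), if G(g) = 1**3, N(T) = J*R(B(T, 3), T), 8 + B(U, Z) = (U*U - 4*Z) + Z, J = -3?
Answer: -894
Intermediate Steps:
B(U, Z) = -8 + U**2 - 3*Z (B(U, Z) = -8 + ((U*U - 4*Z) + Z) = -8 + ((U**2 - 4*Z) + Z) = -8 + (U**2 - 3*Z) = -8 + U**2 - 3*Z)
R(v, Y) = -2 (R(v, Y) = -2*(2 - 1*1) = -2*(2 - 1) = -2*1 = -2)
N(T) = 6 (N(T) = -3*(-2) = 6)
G(g) = 1
(G(6) - 150)*N(6) = (1 - 150)*6 = -149*6 = -894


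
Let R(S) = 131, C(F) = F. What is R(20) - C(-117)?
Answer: 248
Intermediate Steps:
R(20) - C(-117) = 131 - 1*(-117) = 131 + 117 = 248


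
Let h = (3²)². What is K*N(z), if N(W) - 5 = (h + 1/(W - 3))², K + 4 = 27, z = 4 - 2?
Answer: 147315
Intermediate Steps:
h = 81 (h = 9² = 81)
z = 2
K = 23 (K = -4 + 27 = 23)
N(W) = 5 + (81 + 1/(-3 + W))² (N(W) = 5 + (81 + 1/(W - 3))² = 5 + (81 + 1/(-3 + W))²)
K*N(z) = 23*(5 + (-242 + 81*2)²/(-3 + 2)²) = 23*(5 + (-242 + 162)²/(-1)²) = 23*(5 + (-80)²*1) = 23*(5 + 6400*1) = 23*(5 + 6400) = 23*6405 = 147315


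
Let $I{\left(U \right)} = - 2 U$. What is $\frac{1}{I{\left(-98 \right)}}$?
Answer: $\frac{1}{196} \approx 0.005102$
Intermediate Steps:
$\frac{1}{I{\left(-98 \right)}} = \frac{1}{\left(-2\right) \left(-98\right)} = \frac{1}{196}$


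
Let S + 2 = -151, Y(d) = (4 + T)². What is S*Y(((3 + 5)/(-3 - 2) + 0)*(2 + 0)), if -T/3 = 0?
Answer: -2448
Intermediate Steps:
T = 0 (T = -3*0 = 0)
Y(d) = 16 (Y(d) = (4 + 0)² = 4² = 16)
S = -153 (S = -2 - 151 = -153)
S*Y(((3 + 5)/(-3 - 2) + 0)*(2 + 0)) = -153*16 = -2448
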